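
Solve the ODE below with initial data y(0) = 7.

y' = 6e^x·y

General solution: y = Ce^(6e^x)
Applying IC y(0) = 7:
Particular solution: y = 7e^(6(e^x - 1))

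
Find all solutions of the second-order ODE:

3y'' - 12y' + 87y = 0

Characteristic equation: 3r² - 12r + 87 = 0
Divide by 3: r² - 4r + 29 = 0
Roots: r = 2 ± 5i (complex conjugates)
General solution: y = e^(2x)(C₁cos(5x) + C₂sin(5x))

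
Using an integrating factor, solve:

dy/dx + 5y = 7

Using integrating factor method:

General solution: y = 7/5 + Ce^(-5x)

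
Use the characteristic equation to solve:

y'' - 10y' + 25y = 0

Characteristic equation: r² - 10r + 25 = 0
Factored: (r - 5)² = 0
Repeated root: r = 5
General solution: y = (C₁ + C₂x)e^(5x)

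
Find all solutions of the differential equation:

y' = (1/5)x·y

Separating variables and integrating:
ln|y| = x^2/10 + C

General solution: y = Ce^(x^2/10)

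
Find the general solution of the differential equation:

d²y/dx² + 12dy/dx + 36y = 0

Characteristic equation: r² + 12r + 36 = 0
Factored: (r + 6)² = 0
Repeated root: r = -6
General solution: y = (C₁ + C₂x)e^(-6x)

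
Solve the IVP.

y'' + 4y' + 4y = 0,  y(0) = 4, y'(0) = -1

General solution: y = (C₁ + C₂x)e^(-2x)
Repeated root r = -2
Applying ICs: C₁ = 4, C₂ = 7
Particular solution: y = (4 + 7x)e^(-2x)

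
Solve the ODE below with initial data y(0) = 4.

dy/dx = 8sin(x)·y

General solution: y = Ce^(-8cos(x))
Applying IC y(0) = 4:
Particular solution: y = 4e^(8(1-cos(x)))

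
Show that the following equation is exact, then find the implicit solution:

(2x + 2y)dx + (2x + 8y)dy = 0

Verify exactness: ∂M/∂y = ∂N/∂x ✓
Find F(x,y) such that ∂F/∂x = M, ∂F/∂y = N
Solution: x² + 2xy + 4y² = C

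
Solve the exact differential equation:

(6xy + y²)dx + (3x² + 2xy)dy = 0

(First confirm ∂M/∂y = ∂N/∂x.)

Verify exactness: ∂M/∂y = ∂N/∂x ✓
Find F(x,y) such that ∂F/∂x = M, ∂F/∂y = N
Solution: 3x²y + xy² = C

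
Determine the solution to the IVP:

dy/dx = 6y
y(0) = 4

General solution: y = Ce^(6x)
Applying IC y(0) = 4:
Particular solution: y = 4e^(6x)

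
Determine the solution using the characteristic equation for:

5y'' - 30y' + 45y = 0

Characteristic equation: 5r² - 30r + 45 = 0
Divide by 5: r² - 6r + 9 = 0
Factored: (r - 3)² = 0
Repeated root: r = 3
General solution: y = (C₁ + C₂x)e^(3x)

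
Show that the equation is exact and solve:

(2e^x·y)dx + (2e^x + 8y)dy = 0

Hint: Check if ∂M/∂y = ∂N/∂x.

Verify exactness: ∂M/∂y = ∂N/∂x ✓
Find F(x,y) such that ∂F/∂x = M, ∂F/∂y = N
Solution: 2e^x·y + 4y² = C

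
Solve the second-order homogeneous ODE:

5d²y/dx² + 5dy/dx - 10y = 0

Characteristic equation: 5r² + 5r - 10 = 0
Divide by 5: r² + r - 2 = 0
Roots: r = 1, -2 (distinct real)
General solution: y = C₁e^x + C₂e^(-2x)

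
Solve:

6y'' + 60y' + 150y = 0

Characteristic equation: 6r² + 60r + 150 = 0
Divide by 6: r² + 10r + 25 = 0
Factored: (r + 5)² = 0
Repeated root: r = -5
General solution: y = (C₁ + C₂x)e^(-5x)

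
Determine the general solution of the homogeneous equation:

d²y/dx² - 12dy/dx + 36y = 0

Characteristic equation: r² - 12r + 36 = 0
Factored: (r - 6)² = 0
Repeated root: r = 6
General solution: y = (C₁ + C₂x)e^(6x)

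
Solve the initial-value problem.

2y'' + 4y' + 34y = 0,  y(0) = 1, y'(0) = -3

General solution: y = e^(-x)(C₁cos(4x) + C₂sin(4x))
Complex roots r = -1 ± 4i
Applying ICs: C₁ = 1, C₂ = -1/2
Particular solution: y = e^(-x)(cos(4x) - (1/2)sin(4x))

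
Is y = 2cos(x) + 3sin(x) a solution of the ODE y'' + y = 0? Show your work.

Verification:
y'' = -2cos(x) - 3sin(x)
y'' + y = 0 ✓

Yes, it is a solution.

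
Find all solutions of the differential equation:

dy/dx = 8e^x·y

Separating variables and integrating:
ln|y| = 8e^x + C

General solution: y = Ce^(8e^x)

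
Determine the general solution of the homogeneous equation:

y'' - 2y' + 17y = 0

Characteristic equation: r² - 2r + 17 = 0
Roots: r = 1 ± 4i (complex conjugates)
General solution: y = e^x(C₁cos(4x) + C₂sin(4x))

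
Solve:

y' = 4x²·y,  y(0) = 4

General solution: y = Ce^(4x³/3)
Applying IC y(0) = 4:
Particular solution: y = 4e^(4x³/3)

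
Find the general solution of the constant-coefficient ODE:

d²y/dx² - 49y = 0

Characteristic equation: r² - 49 = 0
Roots: r = 7, -7 (distinct real)
General solution: y = C₁e^(7x) + C₂e^(-7x)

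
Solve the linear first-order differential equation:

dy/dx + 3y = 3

Using integrating factor method:

General solution: y = 1 + Ce^(-3x)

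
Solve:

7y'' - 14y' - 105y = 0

Characteristic equation: 7r² - 14r - 105 = 0
Divide by 7: r² - 2r - 15 = 0
Roots: r = 5, -3 (distinct real)
General solution: y = C₁e^(5x) + C₂e^(-3x)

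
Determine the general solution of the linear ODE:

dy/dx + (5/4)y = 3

Using integrating factor method:

General solution: y = 12/5 + Ce^(-5x/4)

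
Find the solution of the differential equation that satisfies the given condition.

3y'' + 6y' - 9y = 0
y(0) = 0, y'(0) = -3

General solution: y = C₁e^x + C₂e^(-3x)
Applying ICs: C₁ = -3/4, C₂ = 3/4
Particular solution: y = -(3/4)e^x + (3/4)e^(-3x)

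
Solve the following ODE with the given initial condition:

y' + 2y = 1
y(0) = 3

General solution: y = 1/2 + Ce^(-2x)
Applying y(0) = 3: C = 3 - 1/2 = 5/2
Particular solution: y = 1/2 + (5/2)e^(-2x)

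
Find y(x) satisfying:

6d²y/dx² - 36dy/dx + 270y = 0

Characteristic equation: 6r² - 36r + 270 = 0
Divide by 6: r² - 6r + 45 = 0
Roots: r = 3 ± 6i (complex conjugates)
General solution: y = e^(3x)(C₁cos(6x) + C₂sin(6x))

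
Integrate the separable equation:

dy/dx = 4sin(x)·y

Separating variables and integrating:
ln|y| = -4cos(x) + C

General solution: y = Ce^(-4cos(x))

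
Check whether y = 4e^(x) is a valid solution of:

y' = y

Verification:
y = 4e^(x)
y' = 4e^(x)
y = 4e^(x)
y' = y ✓

Yes, it is a solution.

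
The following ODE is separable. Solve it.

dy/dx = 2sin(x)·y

Separating variables and integrating:
ln|y| = -2cos(x) + C

General solution: y = Ce^(-2cos(x))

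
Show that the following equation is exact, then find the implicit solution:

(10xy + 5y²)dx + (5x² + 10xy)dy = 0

Verify exactness: ∂M/∂y = ∂N/∂x ✓
Find F(x,y) such that ∂F/∂x = M, ∂F/∂y = N
Solution: 5x²y + 5xy² = C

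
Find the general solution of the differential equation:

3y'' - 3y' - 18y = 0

Characteristic equation: 3r² - 3r - 18 = 0
Divide by 3: r² - r - 6 = 0
Roots: r = 3, -2 (distinct real)
General solution: y = C₁e^(3x) + C₂e^(-2x)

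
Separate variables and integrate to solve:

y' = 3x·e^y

Separating variables and integrating:
-e^(-y) = 3x²/2 + C

General solution: y = -ln(C - 3x²/2)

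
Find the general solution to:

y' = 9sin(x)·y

Separating variables and integrating:
ln|y| = -9cos(x) + C

General solution: y = Ce^(-9cos(x))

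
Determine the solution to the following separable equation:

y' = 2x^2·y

Separating variables and integrating:
ln|y| = 2x^3/3 + C

General solution: y = Ce^(2x^3/3)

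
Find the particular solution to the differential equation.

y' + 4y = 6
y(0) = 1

General solution: y = 3/2 + Ce^(-4x)
Applying y(0) = 1: C = 1 - 3/2 = -1/2
Particular solution: y = 3/2 - (1/2)e^(-4x)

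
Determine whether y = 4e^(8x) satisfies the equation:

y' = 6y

Verification:
y = 4e^(8x)
y' = 32e^(8x)
But 6y = 24e^(8x)
y' ≠ 6y — the derivative does not match

No, it is not a solution.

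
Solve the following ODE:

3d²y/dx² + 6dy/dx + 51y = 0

Characteristic equation: 3r² + 6r + 51 = 0
Divide by 3: r² + 2r + 17 = 0
Roots: r = -1 ± 4i (complex conjugates)
General solution: y = e^(-x)(C₁cos(4x) + C₂sin(4x))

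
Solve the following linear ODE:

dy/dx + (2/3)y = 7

Using integrating factor method:

General solution: y = 21/2 + Ce^(-2x/3)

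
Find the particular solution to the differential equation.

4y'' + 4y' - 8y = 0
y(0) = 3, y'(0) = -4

General solution: y = C₁e^x + C₂e^(-2x)
Applying ICs: C₁ = 2/3, C₂ = 7/3
Particular solution: y = (2/3)e^x + (7/3)e^(-2x)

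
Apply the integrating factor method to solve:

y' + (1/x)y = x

Using integrating factor method:

General solution: y = (1/3)x^2 + C/x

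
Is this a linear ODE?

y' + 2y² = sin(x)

No. Nonlinear (y² term)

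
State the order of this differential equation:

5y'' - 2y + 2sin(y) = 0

The order is 2 (highest derivative is of order 2).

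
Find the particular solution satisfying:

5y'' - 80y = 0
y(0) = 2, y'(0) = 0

General solution: y = C₁e^(4x) + C₂e^(-4x)
Applying ICs: C₁ = 1, C₂ = 1
Particular solution: y = e^(4x) + e^(-4x)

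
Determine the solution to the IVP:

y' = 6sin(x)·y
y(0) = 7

General solution: y = Ce^(-6cos(x))
Applying IC y(0) = 7:
Particular solution: y = 7e^(6(1-cos(x)))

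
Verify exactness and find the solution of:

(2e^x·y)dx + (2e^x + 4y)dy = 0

Verify exactness: ∂M/∂y = ∂N/∂x ✓
Find F(x,y) such that ∂F/∂x = M, ∂F/∂y = N
Solution: 2e^x·y + 2y² = C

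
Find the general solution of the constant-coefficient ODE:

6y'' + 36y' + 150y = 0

Characteristic equation: 6r² + 36r + 150 = 0
Divide by 6: r² + 6r + 25 = 0
Roots: r = -3 ± 4i (complex conjugates)
General solution: y = e^(-3x)(C₁cos(4x) + C₂sin(4x))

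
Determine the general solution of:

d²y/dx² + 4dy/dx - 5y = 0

Characteristic equation: r² + 4r - 5 = 0
Roots: r = 1, -5 (distinct real)
General solution: y = C₁e^x + C₂e^(-5x)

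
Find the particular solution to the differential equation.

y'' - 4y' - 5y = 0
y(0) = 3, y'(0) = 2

General solution: y = C₁e^(5x) + C₂e^(-x)
Applying ICs: C₁ = 5/6, C₂ = 13/6
Particular solution: y = (5/6)e^(5x) + (13/6)e^(-x)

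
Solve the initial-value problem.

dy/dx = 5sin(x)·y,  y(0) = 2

General solution: y = Ce^(-5cos(x))
Applying IC y(0) = 2:
Particular solution: y = 2e^(5(1-cos(x)))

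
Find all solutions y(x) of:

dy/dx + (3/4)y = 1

Using integrating factor method:

General solution: y = 4/3 + Ce^(-3x/4)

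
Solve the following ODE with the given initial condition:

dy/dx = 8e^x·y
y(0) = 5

General solution: y = Ce^(8e^x)
Applying IC y(0) = 5:
Particular solution: y = 5e^(8(e^x - 1))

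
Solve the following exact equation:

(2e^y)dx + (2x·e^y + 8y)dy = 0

Verify exactness: ∂M/∂y = ∂N/∂x ✓
Find F(x,y) such that ∂F/∂x = M, ∂F/∂y = N
Solution: 2x·e^y + 4y² = C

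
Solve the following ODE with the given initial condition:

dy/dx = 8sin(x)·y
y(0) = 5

General solution: y = Ce^(-8cos(x))
Applying IC y(0) = 5:
Particular solution: y = 5e^(8(1-cos(x)))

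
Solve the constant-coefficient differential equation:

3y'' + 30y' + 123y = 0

Characteristic equation: 3r² + 30r + 123 = 0
Divide by 3: r² + 10r + 41 = 0
Roots: r = -5 ± 4i (complex conjugates)
General solution: y = e^(-5x)(C₁cos(4x) + C₂sin(4x))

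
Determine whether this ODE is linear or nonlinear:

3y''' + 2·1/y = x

Nonlinear (1/y term)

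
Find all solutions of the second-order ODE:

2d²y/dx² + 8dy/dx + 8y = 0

Characteristic equation: 2r² + 8r + 8 = 0
Divide by 2: r² + 4r + 4 = 0
Factored: (r + 2)² = 0
Repeated root: r = -2
General solution: y = (C₁ + C₂x)e^(-2x)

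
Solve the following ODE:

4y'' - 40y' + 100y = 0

Characteristic equation: 4r² - 40r + 100 = 0
Divide by 4: r² - 10r + 25 = 0
Factored: (r - 5)² = 0
Repeated root: r = 5
General solution: y = (C₁ + C₂x)e^(5x)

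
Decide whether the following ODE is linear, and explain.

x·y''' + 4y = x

Linear (y and its derivatives appear to the first power only, no products of y terms)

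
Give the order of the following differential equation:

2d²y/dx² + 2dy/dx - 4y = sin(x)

The order is 2 (highest derivative is of order 2).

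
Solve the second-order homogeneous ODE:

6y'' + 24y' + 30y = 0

Characteristic equation: 6r² + 24r + 30 = 0
Divide by 6: r² + 4r + 5 = 0
Roots: r = -2 ± i (complex conjugates)
General solution: y = e^(-2x)(C₁cos(x) + C₂sin(x))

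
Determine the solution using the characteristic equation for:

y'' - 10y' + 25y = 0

Characteristic equation: r² - 10r + 25 = 0
Factored: (r - 5)² = 0
Repeated root: r = 5
General solution: y = (C₁ + C₂x)e^(5x)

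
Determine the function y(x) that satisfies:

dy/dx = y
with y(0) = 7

General solution: y = Ce^x
Applying IC y(0) = 7:
Particular solution: y = 7e^x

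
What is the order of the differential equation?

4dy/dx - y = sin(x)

The order is 1 (highest derivative is of order 1).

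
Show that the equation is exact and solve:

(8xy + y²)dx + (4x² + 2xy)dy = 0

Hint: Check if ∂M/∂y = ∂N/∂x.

Verify exactness: ∂M/∂y = ∂N/∂x ✓
Find F(x,y) such that ∂F/∂x = M, ∂F/∂y = N
Solution: 4x²y + xy² = C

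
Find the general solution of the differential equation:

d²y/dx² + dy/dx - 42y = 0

Characteristic equation: r² + r - 42 = 0
Roots: r = 6, -7 (distinct real)
General solution: y = C₁e^(6x) + C₂e^(-7x)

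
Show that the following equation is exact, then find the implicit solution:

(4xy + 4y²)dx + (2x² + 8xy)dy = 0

Verify exactness: ∂M/∂y = ∂N/∂x ✓
Find F(x,y) such that ∂F/∂x = M, ∂F/∂y = N
Solution: 2x²y + 4xy² = C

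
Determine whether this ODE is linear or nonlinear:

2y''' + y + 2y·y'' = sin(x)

Nonlinear (y·y'' term)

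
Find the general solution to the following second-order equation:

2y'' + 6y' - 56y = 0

Characteristic equation: 2r² + 6r - 56 = 0
Divide by 2: r² + 3r - 28 = 0
Roots: r = 4, -7 (distinct real)
General solution: y = C₁e^(4x) + C₂e^(-7x)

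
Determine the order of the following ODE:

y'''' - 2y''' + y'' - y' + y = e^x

The order is 4 (highest derivative is of order 4).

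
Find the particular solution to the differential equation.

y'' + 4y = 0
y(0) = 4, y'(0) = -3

General solution: y = C₁cos(2x) + C₂sin(2x)
Complex roots r = ±2i
Applying ICs: C₁ = 4, C₂ = -3/2
Particular solution: y = 4cos(2x) - (3/2)sin(2x)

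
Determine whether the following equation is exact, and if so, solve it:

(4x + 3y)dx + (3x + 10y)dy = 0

Verify exactness: ∂M/∂y = ∂N/∂x ✓
Find F(x,y) such that ∂F/∂x = M, ∂F/∂y = N
Solution: 2x² + 3xy + 5y² = C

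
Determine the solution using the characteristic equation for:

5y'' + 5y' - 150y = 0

Characteristic equation: 5r² + 5r - 150 = 0
Divide by 5: r² + r - 30 = 0
Roots: r = 5, -6 (distinct real)
General solution: y = C₁e^(5x) + C₂e^(-6x)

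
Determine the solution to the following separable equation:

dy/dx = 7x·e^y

Separating variables and integrating:
-e^(-y) = 7x²/2 + C

General solution: y = -ln(C - 7x²/2)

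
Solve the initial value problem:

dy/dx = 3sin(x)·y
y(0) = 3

General solution: y = Ce^(-3cos(x))
Applying IC y(0) = 3:
Particular solution: y = 3e^(3(1-cos(x)))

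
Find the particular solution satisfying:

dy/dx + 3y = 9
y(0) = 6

General solution: y = 3 + Ce^(-3x)
Applying y(0) = 6: C = 6 - 3 = 3
Particular solution: y = 3 + 3e^(-3x)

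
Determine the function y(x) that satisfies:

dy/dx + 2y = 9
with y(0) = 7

General solution: y = 9/2 + Ce^(-2x)
Applying y(0) = 7: C = 7 - 9/2 = 5/2
Particular solution: y = 9/2 + (5/2)e^(-2x)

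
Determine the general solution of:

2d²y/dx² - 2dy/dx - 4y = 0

Characteristic equation: 2r² - 2r - 4 = 0
Divide by 2: r² - r - 2 = 0
Roots: r = 2, -1 (distinct real)
General solution: y = C₁e^(2x) + C₂e^(-x)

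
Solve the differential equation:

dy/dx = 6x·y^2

Separating variables and integrating:
-1/y = 3x^2 + C

General solution: y^-1 = -3x^2 + C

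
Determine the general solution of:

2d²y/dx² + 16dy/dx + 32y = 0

Characteristic equation: 2r² + 16r + 32 = 0
Divide by 2: r² + 8r + 16 = 0
Factored: (r + 4)² = 0
Repeated root: r = -4
General solution: y = (C₁ + C₂x)e^(-4x)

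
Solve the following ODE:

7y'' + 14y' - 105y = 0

Characteristic equation: 7r² + 14r - 105 = 0
Divide by 7: r² + 2r - 15 = 0
Roots: r = 3, -5 (distinct real)
General solution: y = C₁e^(3x) + C₂e^(-5x)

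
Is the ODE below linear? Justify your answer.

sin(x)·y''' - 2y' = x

Yes. Linear (y and its derivatives appear to the first power only, no products of y terms)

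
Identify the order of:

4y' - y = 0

The order is 1 (highest derivative is of order 1).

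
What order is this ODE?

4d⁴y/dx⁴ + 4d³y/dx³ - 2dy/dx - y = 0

The order is 4 (highest derivative is of order 4).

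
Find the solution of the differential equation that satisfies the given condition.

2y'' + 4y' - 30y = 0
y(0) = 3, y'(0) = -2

General solution: y = C₁e^(3x) + C₂e^(-5x)
Applying ICs: C₁ = 13/8, C₂ = 11/8
Particular solution: y = (13/8)e^(3x) + (11/8)e^(-5x)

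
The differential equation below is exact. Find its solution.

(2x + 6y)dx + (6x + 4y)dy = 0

Verify exactness: ∂M/∂y = ∂N/∂x ✓
Find F(x,y) such that ∂F/∂x = M, ∂F/∂y = N
Solution: x² + 6xy + 2y² = C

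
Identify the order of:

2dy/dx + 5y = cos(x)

The order is 1 (highest derivative is of order 1).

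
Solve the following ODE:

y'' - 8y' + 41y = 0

Characteristic equation: r² - 8r + 41 = 0
Roots: r = 4 ± 5i (complex conjugates)
General solution: y = e^(4x)(C₁cos(5x) + C₂sin(5x))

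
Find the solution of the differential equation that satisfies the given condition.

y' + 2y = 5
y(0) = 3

General solution: y = 5/2 + Ce^(-2x)
Applying y(0) = 3: C = 3 - 5/2 = 1/2
Particular solution: y = 5/2 + (1/2)e^(-2x)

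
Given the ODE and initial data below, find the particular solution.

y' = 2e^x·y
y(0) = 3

General solution: y = Ce^(2e^x)
Applying IC y(0) = 3:
Particular solution: y = 3e^(2(e^x - 1))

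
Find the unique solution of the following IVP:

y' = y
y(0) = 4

General solution: y = Ce^x
Applying IC y(0) = 4:
Particular solution: y = 4e^x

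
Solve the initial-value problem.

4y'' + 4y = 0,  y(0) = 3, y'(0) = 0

General solution: y = C₁cos(x) + C₂sin(x)
Complex roots r = ±i
Applying ICs: C₁ = 3, C₂ = 0
Particular solution: y = 3cos(x)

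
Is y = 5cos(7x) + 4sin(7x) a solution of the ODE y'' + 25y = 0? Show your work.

Verification:
y'' = -245cos(7x) - 196sin(7x)
y'' + 25y ≠ 0 (frequency mismatch: got 49 instead of 25)

No, it is not a solution.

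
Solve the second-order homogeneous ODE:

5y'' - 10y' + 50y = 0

Characteristic equation: 5r² - 10r + 50 = 0
Divide by 5: r² - 2r + 10 = 0
Roots: r = 1 ± 3i (complex conjugates)
General solution: y = e^x(C₁cos(3x) + C₂sin(3x))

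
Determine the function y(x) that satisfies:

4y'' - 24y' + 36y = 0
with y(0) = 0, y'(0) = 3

General solution: y = (C₁ + C₂x)e^(3x)
Repeated root r = 3
Applying ICs: C₁ = 0, C₂ = 3
Particular solution: y = 3xe^(3x)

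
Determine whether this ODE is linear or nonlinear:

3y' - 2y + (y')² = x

Nonlinear ((y')² term)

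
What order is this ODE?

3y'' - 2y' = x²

The order is 2 (highest derivative is of order 2).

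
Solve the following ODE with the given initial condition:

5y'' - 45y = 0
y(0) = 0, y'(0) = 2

General solution: y = C₁e^(3x) + C₂e^(-3x)
Applying ICs: C₁ = 1/3, C₂ = -1/3
Particular solution: y = (1/3)e^(3x) - (1/3)e^(-3x)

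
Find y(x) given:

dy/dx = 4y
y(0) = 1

General solution: y = Ce^(4x)
Applying IC y(0) = 1:
Particular solution: y = e^(4x)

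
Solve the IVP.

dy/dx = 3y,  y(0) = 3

General solution: y = Ce^(3x)
Applying IC y(0) = 3:
Particular solution: y = 3e^(3x)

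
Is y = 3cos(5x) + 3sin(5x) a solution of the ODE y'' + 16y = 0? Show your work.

Verification:
y'' = -75cos(5x) - 75sin(5x)
y'' + 16y ≠ 0 (frequency mismatch: got 25 instead of 16)

No, it is not a solution.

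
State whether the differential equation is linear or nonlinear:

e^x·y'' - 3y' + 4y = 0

Linear (y and its derivatives appear to the first power only, no products of y terms)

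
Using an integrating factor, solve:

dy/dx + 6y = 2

Using integrating factor method:

General solution: y = 1/3 + Ce^(-6x)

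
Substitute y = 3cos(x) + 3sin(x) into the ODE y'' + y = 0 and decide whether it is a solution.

Verification:
y'' = -3cos(x) - 3sin(x)
y'' + y = 0 ✓

Yes, it is a solution.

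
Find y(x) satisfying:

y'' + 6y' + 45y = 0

Characteristic equation: r² + 6r + 45 = 0
Roots: r = -3 ± 6i (complex conjugates)
General solution: y = e^(-3x)(C₁cos(6x) + C₂sin(6x))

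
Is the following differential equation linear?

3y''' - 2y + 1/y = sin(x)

No. Nonlinear (1/y term)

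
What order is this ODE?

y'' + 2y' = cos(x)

The order is 2 (highest derivative is of order 2).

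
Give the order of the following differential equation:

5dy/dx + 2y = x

The order is 1 (highest derivative is of order 1).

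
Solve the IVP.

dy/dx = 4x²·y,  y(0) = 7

General solution: y = Ce^(4x³/3)
Applying IC y(0) = 7:
Particular solution: y = 7e^(4x³/3)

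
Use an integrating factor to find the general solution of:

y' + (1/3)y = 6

Using integrating factor method:

General solution: y = 18 + Ce^(-x/3)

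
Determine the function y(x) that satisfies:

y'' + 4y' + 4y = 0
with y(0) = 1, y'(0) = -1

General solution: y = (C₁ + C₂x)e^(-2x)
Repeated root r = -2
Applying ICs: C₁ = 1, C₂ = 1
Particular solution: y = (1 + x)e^(-2x)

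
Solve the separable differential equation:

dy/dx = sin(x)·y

Separating variables and integrating:
ln|y| = -cos(x) + C

General solution: y = Ce^(-cos(x))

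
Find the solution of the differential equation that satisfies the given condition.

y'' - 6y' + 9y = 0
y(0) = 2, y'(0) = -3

General solution: y = (C₁ + C₂x)e^(3x)
Repeated root r = 3
Applying ICs: C₁ = 2, C₂ = -9
Particular solution: y = (2 - 9x)e^(3x)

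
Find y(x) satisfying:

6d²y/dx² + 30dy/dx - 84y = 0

Characteristic equation: 6r² + 30r - 84 = 0
Divide by 6: r² + 5r - 14 = 0
Roots: r = 2, -7 (distinct real)
General solution: y = C₁e^(2x) + C₂e^(-7x)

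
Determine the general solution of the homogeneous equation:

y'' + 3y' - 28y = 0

Characteristic equation: r² + 3r - 28 = 0
Roots: r = 4, -7 (distinct real)
General solution: y = C₁e^(4x) + C₂e^(-7x)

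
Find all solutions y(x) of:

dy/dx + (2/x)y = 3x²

Using integrating factor method:

General solution: y = (3/5)x^3 + Cx^(-2)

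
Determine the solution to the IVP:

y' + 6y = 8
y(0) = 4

General solution: y = 4/3 + Ce^(-6x)
Applying y(0) = 4: C = 4 - 4/3 = 8/3
Particular solution: y = 4/3 + (8/3)e^(-6x)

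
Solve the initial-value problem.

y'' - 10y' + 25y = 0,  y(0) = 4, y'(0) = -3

General solution: y = (C₁ + C₂x)e^(5x)
Repeated root r = 5
Applying ICs: C₁ = 4, C₂ = -23
Particular solution: y = (4 - 23x)e^(5x)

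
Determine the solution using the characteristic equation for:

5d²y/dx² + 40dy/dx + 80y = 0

Characteristic equation: 5r² + 40r + 80 = 0
Divide by 5: r² + 8r + 16 = 0
Factored: (r + 4)² = 0
Repeated root: r = -4
General solution: y = (C₁ + C₂x)e^(-4x)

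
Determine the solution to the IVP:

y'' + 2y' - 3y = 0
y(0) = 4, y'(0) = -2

General solution: y = C₁e^x + C₂e^(-3x)
Applying ICs: C₁ = 5/2, C₂ = 3/2
Particular solution: y = (5/2)e^x + (3/2)e^(-3x)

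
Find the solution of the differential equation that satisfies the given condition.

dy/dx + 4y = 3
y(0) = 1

General solution: y = 3/4 + Ce^(-4x)
Applying y(0) = 1: C = 1 - 3/4 = 1/4
Particular solution: y = 3/4 + (1/4)e^(-4x)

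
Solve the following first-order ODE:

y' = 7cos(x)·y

Separating variables and integrating:
ln|y| = 7sin(x) + C

General solution: y = Ce^(7sin(x))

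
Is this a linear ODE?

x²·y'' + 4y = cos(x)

Yes. Linear (y and its derivatives appear to the first power only, no products of y terms)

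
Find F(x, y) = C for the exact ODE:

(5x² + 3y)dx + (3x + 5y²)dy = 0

Verify exactness: ∂M/∂y = ∂N/∂x ✓
Find F(x,y) such that ∂F/∂x = M, ∂F/∂y = N
Solution: 5x³/3 + 3xy + 5y³/3 = C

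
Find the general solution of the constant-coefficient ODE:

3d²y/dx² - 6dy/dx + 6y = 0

Characteristic equation: 3r² - 6r + 6 = 0
Divide by 3: r² - 2r + 2 = 0
Roots: r = 1 ± i (complex conjugates)
General solution: y = e^x(C₁cos(x) + C₂sin(x))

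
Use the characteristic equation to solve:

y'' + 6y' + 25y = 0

Characteristic equation: r² + 6r + 25 = 0
Roots: r = -3 ± 4i (complex conjugates)
General solution: y = e^(-3x)(C₁cos(4x) + C₂sin(4x))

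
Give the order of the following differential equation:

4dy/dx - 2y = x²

The order is 1 (highest derivative is of order 1).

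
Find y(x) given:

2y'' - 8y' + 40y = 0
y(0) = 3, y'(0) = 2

General solution: y = e^(2x)(C₁cos(4x) + C₂sin(4x))
Complex roots r = 2 ± 4i
Applying ICs: C₁ = 3, C₂ = -1
Particular solution: y = e^(2x)(3cos(4x) - sin(4x))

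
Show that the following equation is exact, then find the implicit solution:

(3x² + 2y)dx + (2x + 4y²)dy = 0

Verify exactness: ∂M/∂y = ∂N/∂x ✓
Find F(x,y) such that ∂F/∂x = M, ∂F/∂y = N
Solution: x³ + 2xy + 4y³/3 = C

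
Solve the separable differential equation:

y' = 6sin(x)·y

Separating variables and integrating:
ln|y| = -6cos(x) + C

General solution: y = Ce^(-6cos(x))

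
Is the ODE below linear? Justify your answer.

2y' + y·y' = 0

No. Nonlinear (product y·y')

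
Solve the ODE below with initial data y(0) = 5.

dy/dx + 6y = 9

General solution: y = 3/2 + Ce^(-6x)
Applying y(0) = 5: C = 5 - 3/2 = 7/2
Particular solution: y = 3/2 + (7/2)e^(-6x)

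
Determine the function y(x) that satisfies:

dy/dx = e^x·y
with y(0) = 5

General solution: y = Ce^(e^x)
Applying IC y(0) = 5:
Particular solution: y = 5e^(e^x - 1)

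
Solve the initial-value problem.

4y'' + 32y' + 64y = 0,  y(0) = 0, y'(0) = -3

General solution: y = (C₁ + C₂x)e^(-4x)
Repeated root r = -4
Applying ICs: C₁ = 0, C₂ = -3
Particular solution: y = -3xe^(-4x)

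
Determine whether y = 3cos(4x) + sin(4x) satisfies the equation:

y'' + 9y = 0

Verification:
y'' = -48cos(4x) - 16sin(4x)
y'' + 9y ≠ 0 (frequency mismatch: got 16 instead of 9)

No, it is not a solution.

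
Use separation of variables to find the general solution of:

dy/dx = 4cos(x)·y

Separating variables and integrating:
ln|y| = 4sin(x) + C

General solution: y = Ce^(4sin(x))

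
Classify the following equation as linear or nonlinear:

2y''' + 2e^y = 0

Nonlinear (e^y is nonlinear in y)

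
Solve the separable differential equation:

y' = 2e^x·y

Separating variables and integrating:
ln|y| = 2e^x + C

General solution: y = Ce^(2e^x)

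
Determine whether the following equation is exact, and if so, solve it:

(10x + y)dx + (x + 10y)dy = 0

Verify exactness: ∂M/∂y = ∂N/∂x ✓
Find F(x,y) such that ∂F/∂x = M, ∂F/∂y = N
Solution: 5x² + xy + 5y² = C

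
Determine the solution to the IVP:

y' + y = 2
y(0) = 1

General solution: y = 2 + Ce^(-x)
Applying y(0) = 1: C = 1 - 2 = -1
Particular solution: y = 2 - e^(-x)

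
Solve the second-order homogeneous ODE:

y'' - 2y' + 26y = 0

Characteristic equation: r² - 2r + 26 = 0
Roots: r = 1 ± 5i (complex conjugates)
General solution: y = e^x(C₁cos(5x) + C₂sin(5x))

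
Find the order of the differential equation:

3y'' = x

The order is 2 (highest derivative is of order 2).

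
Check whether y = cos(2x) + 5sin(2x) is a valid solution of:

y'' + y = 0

Verification:
y'' = -4cos(2x) - 20sin(2x)
y'' + y ≠ 0 (frequency mismatch: got 4 instead of 1)

No, it is not a solution.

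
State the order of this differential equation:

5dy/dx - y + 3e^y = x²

The order is 1 (highest derivative is of order 1).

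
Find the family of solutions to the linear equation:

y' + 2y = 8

Using integrating factor method:

General solution: y = 4 + Ce^(-2x)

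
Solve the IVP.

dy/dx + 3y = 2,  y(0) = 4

General solution: y = 2/3 + Ce^(-3x)
Applying y(0) = 4: C = 4 - 2/3 = 10/3
Particular solution: y = 2/3 + (10/3)e^(-3x)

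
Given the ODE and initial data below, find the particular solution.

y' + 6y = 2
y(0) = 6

General solution: y = 1/3 + Ce^(-6x)
Applying y(0) = 6: C = 6 - 1/3 = 17/3
Particular solution: y = 1/3 + (17/3)e^(-6x)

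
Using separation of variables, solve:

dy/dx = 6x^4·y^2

Separating variables and integrating:
-1/y = 6x^5/5 + C

General solution: y^-1 = (-6/5)x^5 + C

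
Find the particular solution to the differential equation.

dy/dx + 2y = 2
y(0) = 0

General solution: y = 1 + Ce^(-2x)
Applying y(0) = 0: C = 0 - 1 = -1
Particular solution: y = 1 - e^(-2x)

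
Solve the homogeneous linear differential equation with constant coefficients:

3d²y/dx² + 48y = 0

Characteristic equation: 3r² + 48 = 0
Divide by 3: r² + 16 = 0
Roots: r = ±4i (complex conjugates)
General solution: y = C₁cos(4x) + C₂sin(4x)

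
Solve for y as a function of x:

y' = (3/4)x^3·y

Separating variables and integrating:
ln|y| = 3x^4/16 + C

General solution: y = Ce^(3x^4/16)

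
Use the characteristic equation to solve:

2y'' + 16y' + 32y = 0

Characteristic equation: 2r² + 16r + 32 = 0
Divide by 2: r² + 8r + 16 = 0
Factored: (r + 4)² = 0
Repeated root: r = -4
General solution: y = (C₁ + C₂x)e^(-4x)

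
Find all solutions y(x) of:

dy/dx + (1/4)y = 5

Using integrating factor method:

General solution: y = 20 + Ce^(-x/4)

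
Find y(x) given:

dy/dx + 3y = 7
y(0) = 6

General solution: y = 7/3 + Ce^(-3x)
Applying y(0) = 6: C = 6 - 7/3 = 11/3
Particular solution: y = 7/3 + (11/3)e^(-3x)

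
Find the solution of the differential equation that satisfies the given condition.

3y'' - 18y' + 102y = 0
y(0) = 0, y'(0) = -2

General solution: y = e^(3x)(C₁cos(5x) + C₂sin(5x))
Complex roots r = 3 ± 5i
Applying ICs: C₁ = 0, C₂ = -2/5
Particular solution: y = e^(3x)(-(2/5)sin(5x))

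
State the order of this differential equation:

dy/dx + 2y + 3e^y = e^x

The order is 1 (highest derivative is of order 1).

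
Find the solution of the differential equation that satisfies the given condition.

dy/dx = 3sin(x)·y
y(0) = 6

General solution: y = Ce^(-3cos(x))
Applying IC y(0) = 6:
Particular solution: y = 6e^(3(1-cos(x)))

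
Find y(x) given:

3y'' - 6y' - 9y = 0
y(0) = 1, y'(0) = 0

General solution: y = C₁e^(3x) + C₂e^(-x)
Applying ICs: C₁ = 1/4, C₂ = 3/4
Particular solution: y = (1/4)e^(3x) + (3/4)e^(-x)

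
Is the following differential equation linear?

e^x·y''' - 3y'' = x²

Yes. Linear (y and its derivatives appear to the first power only, no products of y terms)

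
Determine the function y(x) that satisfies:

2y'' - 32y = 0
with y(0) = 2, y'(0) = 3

General solution: y = C₁e^(4x) + C₂e^(-4x)
Applying ICs: C₁ = 11/8, C₂ = 5/8
Particular solution: y = (11/8)e^(4x) + (5/8)e^(-4x)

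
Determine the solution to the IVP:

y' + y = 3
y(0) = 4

General solution: y = 3 + Ce^(-x)
Applying y(0) = 4: C = 4 - 3 = 1
Particular solution: y = 3 + e^(-x)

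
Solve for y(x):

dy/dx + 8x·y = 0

Using integrating factor method:

General solution: y = Ce^(-4x^2)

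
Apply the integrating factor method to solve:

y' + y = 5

Using integrating factor method:

General solution: y = 5 + Ce^(-x)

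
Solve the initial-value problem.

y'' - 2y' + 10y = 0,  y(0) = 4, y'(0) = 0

General solution: y = e^x(C₁cos(3x) + C₂sin(3x))
Complex roots r = 1 ± 3i
Applying ICs: C₁ = 4, C₂ = -4/3
Particular solution: y = e^x(4cos(3x) - (4/3)sin(3x))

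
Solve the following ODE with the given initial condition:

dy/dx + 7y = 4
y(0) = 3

General solution: y = 4/7 + Ce^(-7x)
Applying y(0) = 3: C = 3 - 4/7 = 17/7
Particular solution: y = 4/7 + (17/7)e^(-7x)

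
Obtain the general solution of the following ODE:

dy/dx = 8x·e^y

Separating variables and integrating:
-e^(-y) = 4x² + C

General solution: y = -ln(C - 4x²)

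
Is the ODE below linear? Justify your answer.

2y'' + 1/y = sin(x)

No. Nonlinear (1/y term)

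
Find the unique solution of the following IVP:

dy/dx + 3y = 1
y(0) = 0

General solution: y = 1/3 + Ce^(-3x)
Applying y(0) = 0: C = 0 - 1/3 = -1/3
Particular solution: y = 1/3 - (1/3)e^(-3x)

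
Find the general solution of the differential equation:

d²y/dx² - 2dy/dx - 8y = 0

Characteristic equation: r² - 2r - 8 = 0
Roots: r = 4, -2 (distinct real)
General solution: y = C₁e^(4x) + C₂e^(-2x)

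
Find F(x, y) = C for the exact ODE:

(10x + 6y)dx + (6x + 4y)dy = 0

Verify exactness: ∂M/∂y = ∂N/∂x ✓
Find F(x,y) such that ∂F/∂x = M, ∂F/∂y = N
Solution: 5x² + 6xy + 2y² = C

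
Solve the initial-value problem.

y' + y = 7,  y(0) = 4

General solution: y = 7 + Ce^(-x)
Applying y(0) = 4: C = 4 - 7 = -3
Particular solution: y = 7 - 3e^(-x)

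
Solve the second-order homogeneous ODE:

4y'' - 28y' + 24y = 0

Characteristic equation: 4r² - 28r + 24 = 0
Divide by 4: r² - 7r + 6 = 0
Roots: r = 1, 6 (distinct real)
General solution: y = C₁e^x + C₂e^(6x)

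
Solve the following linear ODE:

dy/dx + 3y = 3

Using integrating factor method:

General solution: y = 1 + Ce^(-3x)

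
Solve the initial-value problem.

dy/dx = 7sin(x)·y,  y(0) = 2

General solution: y = Ce^(-7cos(x))
Applying IC y(0) = 2:
Particular solution: y = 2e^(7(1-cos(x)))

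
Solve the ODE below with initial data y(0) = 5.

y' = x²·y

General solution: y = Ce^(x³/3)
Applying IC y(0) = 5:
Particular solution: y = 5e^(x³/3)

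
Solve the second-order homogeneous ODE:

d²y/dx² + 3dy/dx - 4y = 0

Characteristic equation: r² + 3r - 4 = 0
Roots: r = 1, -4 (distinct real)
General solution: y = C₁e^x + C₂e^(-4x)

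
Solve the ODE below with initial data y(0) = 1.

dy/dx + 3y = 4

General solution: y = 4/3 + Ce^(-3x)
Applying y(0) = 1: C = 1 - 4/3 = -1/3
Particular solution: y = 4/3 - (1/3)e^(-3x)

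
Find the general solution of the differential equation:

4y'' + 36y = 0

Characteristic equation: 4r² + 36 = 0
Divide by 4: r² + 9 = 0
Roots: r = ±3i (complex conjugates)
General solution: y = C₁cos(3x) + C₂sin(3x)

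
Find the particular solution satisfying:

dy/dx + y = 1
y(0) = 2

General solution: y = 1 + Ce^(-x)
Applying y(0) = 2: C = 2 - 1 = 1
Particular solution: y = 1 + e^(-x)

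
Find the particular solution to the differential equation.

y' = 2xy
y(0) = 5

General solution: y = Ce^(x²)
Applying IC y(0) = 5:
Particular solution: y = 5e^(x²)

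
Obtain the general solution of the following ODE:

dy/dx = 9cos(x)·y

Separating variables and integrating:
ln|y| = 9sin(x) + C

General solution: y = Ce^(9sin(x))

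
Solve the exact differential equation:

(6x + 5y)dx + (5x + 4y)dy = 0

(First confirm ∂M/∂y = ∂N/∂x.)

Verify exactness: ∂M/∂y = ∂N/∂x ✓
Find F(x,y) such that ∂F/∂x = M, ∂F/∂y = N
Solution: 3x² + 5xy + 2y² = C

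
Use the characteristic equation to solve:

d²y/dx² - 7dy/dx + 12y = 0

Characteristic equation: r² - 7r + 12 = 0
Roots: r = 4, 3 (distinct real)
General solution: y = C₁e^(4x) + C₂e^(3x)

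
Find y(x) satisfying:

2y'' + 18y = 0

Characteristic equation: 2r² + 18 = 0
Divide by 2: r² + 9 = 0
Roots: r = ±3i (complex conjugates)
General solution: y = C₁cos(3x) + C₂sin(3x)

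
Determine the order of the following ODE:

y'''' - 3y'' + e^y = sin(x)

The order is 4 (highest derivative is of order 4).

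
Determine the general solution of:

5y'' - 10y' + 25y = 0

Characteristic equation: 5r² - 10r + 25 = 0
Divide by 5: r² - 2r + 5 = 0
Roots: r = 1 ± 2i (complex conjugates)
General solution: y = e^x(C₁cos(2x) + C₂sin(2x))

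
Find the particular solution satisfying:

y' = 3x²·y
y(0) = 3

General solution: y = Ce^(x³)
Applying IC y(0) = 3:
Particular solution: y = 3e^(x³)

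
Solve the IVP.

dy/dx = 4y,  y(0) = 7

General solution: y = Ce^(4x)
Applying IC y(0) = 7:
Particular solution: y = 7e^(4x)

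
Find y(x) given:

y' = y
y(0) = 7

General solution: y = Ce^x
Applying IC y(0) = 7:
Particular solution: y = 7e^x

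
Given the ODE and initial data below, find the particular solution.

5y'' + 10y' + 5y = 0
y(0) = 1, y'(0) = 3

General solution: y = (C₁ + C₂x)e^(-x)
Repeated root r = -1
Applying ICs: C₁ = 1, C₂ = 4
Particular solution: y = (1 + 4x)e^(-x)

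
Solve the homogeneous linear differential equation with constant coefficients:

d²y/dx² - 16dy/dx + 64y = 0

Characteristic equation: r² - 16r + 64 = 0
Factored: (r - 8)² = 0
Repeated root: r = 8
General solution: y = (C₁ + C₂x)e^(8x)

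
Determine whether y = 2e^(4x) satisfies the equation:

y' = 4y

Verification:
y = 2e^(4x)
y' = 8e^(4x)
4y = 8e^(4x)
y' = 4y ✓

Yes, it is a solution.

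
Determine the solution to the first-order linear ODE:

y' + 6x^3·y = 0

Using integrating factor method:

General solution: y = Ce^(-3x^4/2)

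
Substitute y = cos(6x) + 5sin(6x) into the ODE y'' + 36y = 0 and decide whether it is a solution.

Verification:
y'' = -36cos(6x) - 180sin(6x)
y'' + 36y = 0 ✓

Yes, it is a solution.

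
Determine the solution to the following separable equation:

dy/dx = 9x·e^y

Separating variables and integrating:
-e^(-y) = 9x²/2 + C

General solution: y = -ln(C - 9x²/2)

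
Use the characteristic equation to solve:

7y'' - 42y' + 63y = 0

Characteristic equation: 7r² - 42r + 63 = 0
Divide by 7: r² - 6r + 9 = 0
Factored: (r - 3)² = 0
Repeated root: r = 3
General solution: y = (C₁ + C₂x)e^(3x)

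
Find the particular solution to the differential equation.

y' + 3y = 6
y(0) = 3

General solution: y = 2 + Ce^(-3x)
Applying y(0) = 3: C = 3 - 2 = 1
Particular solution: y = 2 + e^(-3x)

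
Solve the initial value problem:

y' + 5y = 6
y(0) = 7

General solution: y = 6/5 + Ce^(-5x)
Applying y(0) = 7: C = 7 - 6/5 = 29/5
Particular solution: y = 6/5 + (29/5)e^(-5x)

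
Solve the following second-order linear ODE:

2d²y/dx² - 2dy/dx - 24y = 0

Characteristic equation: 2r² - 2r - 24 = 0
Divide by 2: r² - r - 12 = 0
Roots: r = 4, -3 (distinct real)
General solution: y = C₁e^(4x) + C₂e^(-3x)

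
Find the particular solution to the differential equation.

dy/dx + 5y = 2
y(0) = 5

General solution: y = 2/5 + Ce^(-5x)
Applying y(0) = 5: C = 5 - 2/5 = 23/5
Particular solution: y = 2/5 + (23/5)e^(-5x)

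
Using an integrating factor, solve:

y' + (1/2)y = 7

Using integrating factor method:

General solution: y = 14 + Ce^(-x/2)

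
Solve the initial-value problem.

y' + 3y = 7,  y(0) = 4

General solution: y = 7/3 + Ce^(-3x)
Applying y(0) = 4: C = 4 - 7/3 = 5/3
Particular solution: y = 7/3 + (5/3)e^(-3x)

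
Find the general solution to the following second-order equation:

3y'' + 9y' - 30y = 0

Characteristic equation: 3r² + 9r - 30 = 0
Divide by 3: r² + 3r - 10 = 0
Roots: r = 2, -5 (distinct real)
General solution: y = C₁e^(2x) + C₂e^(-5x)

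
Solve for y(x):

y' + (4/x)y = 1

Using integrating factor method:

General solution: y = (1/5)x + Cx^(-4)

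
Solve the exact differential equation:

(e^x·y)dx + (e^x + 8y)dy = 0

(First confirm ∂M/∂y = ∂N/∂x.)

Verify exactness: ∂M/∂y = ∂N/∂x ✓
Find F(x,y) such that ∂F/∂x = M, ∂F/∂y = N
Solution: e^x·y + 4y² = C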